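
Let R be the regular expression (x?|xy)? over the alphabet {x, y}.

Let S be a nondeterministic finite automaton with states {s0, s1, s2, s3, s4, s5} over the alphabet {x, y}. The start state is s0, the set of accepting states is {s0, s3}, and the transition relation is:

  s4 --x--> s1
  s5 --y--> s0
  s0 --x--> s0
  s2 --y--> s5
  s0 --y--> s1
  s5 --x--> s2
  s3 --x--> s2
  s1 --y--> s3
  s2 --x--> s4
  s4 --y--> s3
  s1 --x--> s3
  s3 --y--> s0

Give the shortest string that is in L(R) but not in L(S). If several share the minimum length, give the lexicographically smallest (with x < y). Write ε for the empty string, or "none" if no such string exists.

The string xy is accepted by R but not by S.
No shorter string lies in the difference, and xy is the lexicographically first length-2 string in L(R) \ L(S).

xy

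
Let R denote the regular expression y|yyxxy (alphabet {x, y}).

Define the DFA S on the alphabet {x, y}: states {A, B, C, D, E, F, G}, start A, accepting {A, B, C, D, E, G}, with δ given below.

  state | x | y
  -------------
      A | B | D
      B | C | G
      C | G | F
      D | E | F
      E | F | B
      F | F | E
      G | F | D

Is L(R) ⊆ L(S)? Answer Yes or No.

Yes

Converting the expression R to a DFA (subset construction, then merging equivalent states) gives the minimal DFA with states {r0, r1, r2, r3, r4, r5, r6}, start state r0, accepting states {r2, r6} and transitions r0: x→r1, y→r2; r1: x→r1, y→r1; r2: x→r1, y→r3; r3: x→r4, y→r1; r4: x→r5, y→r1; r5: x→r1, y→r6; r6: x→r1, y→r1.
Exploring the product automaton R × S from the start pair (r0, A), following both machines on each input symbol, reaches 12 state pairs: (r0, A), (r1, B), (r2, D), (r1, C), (r1, G), (r1, E), (r3, F), (r1, F), (r1, D), (r4, F), (r5, F), (r6, E).
R accepts in {r2, r6} and S accepts in {A, B, C, D, E, G}. The reachable pairs whose R-component is accepting are (r2, D), (r6, E); in each of them the S-component is accepting too, so the product for L(R) \ L(S) (R-component accepting, S-component rejecting) has no reachable accepting pair and the difference is empty.
Hence every string in L(R) is also in L(S).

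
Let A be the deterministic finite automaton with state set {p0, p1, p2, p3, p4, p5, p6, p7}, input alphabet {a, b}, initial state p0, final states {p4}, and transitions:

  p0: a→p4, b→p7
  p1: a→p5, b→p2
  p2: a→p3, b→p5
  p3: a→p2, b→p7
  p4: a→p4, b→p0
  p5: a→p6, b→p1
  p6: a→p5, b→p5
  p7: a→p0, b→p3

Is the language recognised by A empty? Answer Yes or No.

The string a is accepted: the run p0 → p4 ends in the accepting state p4.
Since at least one string is accepted, L(A) is not empty.

No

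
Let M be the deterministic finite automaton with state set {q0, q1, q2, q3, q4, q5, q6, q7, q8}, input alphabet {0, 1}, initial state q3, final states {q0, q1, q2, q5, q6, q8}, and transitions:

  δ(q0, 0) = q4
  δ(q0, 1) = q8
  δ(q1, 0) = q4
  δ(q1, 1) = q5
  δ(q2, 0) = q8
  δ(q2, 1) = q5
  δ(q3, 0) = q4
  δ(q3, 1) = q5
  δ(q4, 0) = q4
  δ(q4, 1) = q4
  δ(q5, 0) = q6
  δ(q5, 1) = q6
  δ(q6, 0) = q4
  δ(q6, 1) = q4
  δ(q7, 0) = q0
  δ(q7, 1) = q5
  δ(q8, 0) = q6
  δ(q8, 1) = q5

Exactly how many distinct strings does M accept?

3

The useful subgraph on states {q3, q5, q6} is acyclic, so L(M) is finite; the longest accepting path visits 3 useful states, giving maximum string length 2.
Counting accepting paths from q3 by length: 1 of length 1, 2 of length 2. Total 3.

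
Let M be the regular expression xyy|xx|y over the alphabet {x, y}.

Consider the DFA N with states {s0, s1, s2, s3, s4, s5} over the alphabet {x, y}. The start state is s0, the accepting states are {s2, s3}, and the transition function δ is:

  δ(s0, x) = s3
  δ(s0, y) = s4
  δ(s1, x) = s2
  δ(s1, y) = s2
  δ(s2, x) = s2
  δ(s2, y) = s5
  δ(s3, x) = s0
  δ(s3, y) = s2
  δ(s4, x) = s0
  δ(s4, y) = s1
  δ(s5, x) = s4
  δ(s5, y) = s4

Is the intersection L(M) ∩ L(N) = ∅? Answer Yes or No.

Converting the expression M to a DFA (subset construction, then merging equivalent states) gives the minimal DFA with states {m0, m1, m2, m3, m4}, start state m0, accepting states {m2} and transitions m0: x→m1, y→m2; m1: x→m2, y→m3; m2: x→m4, y→m4; m3: x→m4, y→m2; m4: x→m4, y→m4.
Exploring the product automaton M × N from the start pair (m0, s0), following both machines on each input symbol, reaches 12 state pairs: (m0, s0), (m1, s3), (m2, s4), (m2, s0), (m3, s2), (m4, s0), (m4, s1), (m4, s3), (m4, s4), (m4, s2), (m2, s5), (m4, s5).
M accepts in {m2} and N accepts in {s2, s3}; no reachable pair has both components accepting, so no string drives both machines to acceptance simultaneously and L(M) ∩ L(N) = ∅.
So no string is accepted by both, and the intersection is empty.

Yes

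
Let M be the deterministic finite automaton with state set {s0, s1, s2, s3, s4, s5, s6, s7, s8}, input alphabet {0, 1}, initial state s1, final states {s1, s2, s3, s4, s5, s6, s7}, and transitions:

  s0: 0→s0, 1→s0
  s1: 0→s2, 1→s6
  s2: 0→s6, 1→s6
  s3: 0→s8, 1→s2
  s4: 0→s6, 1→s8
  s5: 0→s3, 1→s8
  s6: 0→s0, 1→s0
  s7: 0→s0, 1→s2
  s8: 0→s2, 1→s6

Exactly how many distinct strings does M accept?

The useful subgraph on states {s1, s2, s6} is acyclic, so L(M) is finite; the longest accepting path visits 3 useful states, giving maximum string length 2.
Counting accepting paths from s1 by length: 1 of length 0, 2 of length 1, 2 of length 2. Total 5.

5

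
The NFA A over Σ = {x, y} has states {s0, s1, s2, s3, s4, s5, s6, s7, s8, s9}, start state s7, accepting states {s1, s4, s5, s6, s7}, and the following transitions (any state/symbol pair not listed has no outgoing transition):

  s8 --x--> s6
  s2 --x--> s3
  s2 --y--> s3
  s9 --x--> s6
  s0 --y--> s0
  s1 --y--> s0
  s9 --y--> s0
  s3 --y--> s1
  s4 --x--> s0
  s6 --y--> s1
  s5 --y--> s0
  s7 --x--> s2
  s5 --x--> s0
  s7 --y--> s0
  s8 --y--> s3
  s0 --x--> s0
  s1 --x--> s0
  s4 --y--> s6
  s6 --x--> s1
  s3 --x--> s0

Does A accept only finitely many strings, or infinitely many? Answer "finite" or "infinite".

The useful states (reachable from s7 and able to reach an accepting state) are {s1, s2, s3, s7}.
Restricted to these states the transition graph has no cycle, so every accepting path has bounded length and L is finite.

finite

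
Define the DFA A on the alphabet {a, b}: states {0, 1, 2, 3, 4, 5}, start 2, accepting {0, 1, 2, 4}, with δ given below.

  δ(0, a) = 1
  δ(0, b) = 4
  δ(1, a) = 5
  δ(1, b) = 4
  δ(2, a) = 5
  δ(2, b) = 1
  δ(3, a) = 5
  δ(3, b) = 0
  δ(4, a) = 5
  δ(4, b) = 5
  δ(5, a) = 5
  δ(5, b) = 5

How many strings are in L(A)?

The useful subgraph on states {1, 2, 4} is acyclic, so L(A) is finite; the longest accepting path visits 3 useful states, giving maximum string length 2.
Counting accepting paths from 2 by length: 1 of length 0, 1 of length 1, 1 of length 2. Total 3.

3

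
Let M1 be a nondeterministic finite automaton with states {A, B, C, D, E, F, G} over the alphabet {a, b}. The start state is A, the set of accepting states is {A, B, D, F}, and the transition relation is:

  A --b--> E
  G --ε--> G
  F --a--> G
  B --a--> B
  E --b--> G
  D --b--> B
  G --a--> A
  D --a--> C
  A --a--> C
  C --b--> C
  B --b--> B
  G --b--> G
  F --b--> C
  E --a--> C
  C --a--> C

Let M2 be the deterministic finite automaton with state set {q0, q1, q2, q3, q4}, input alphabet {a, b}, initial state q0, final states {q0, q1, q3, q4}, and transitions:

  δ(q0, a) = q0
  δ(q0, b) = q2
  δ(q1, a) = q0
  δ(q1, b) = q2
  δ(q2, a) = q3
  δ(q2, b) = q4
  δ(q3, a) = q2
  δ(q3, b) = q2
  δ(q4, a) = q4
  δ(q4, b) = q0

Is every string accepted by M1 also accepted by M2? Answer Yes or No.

Exploring the product automaton M1 × M2 from the start pair (A, q0), following both machines on each input symbol, reaches 12 state pairs: (A, q0), (C, q0), (E, q2), (C, q2), (C, q3), (G, q4), (C, q4), (A, q4), (G, q0), (E, q0), (G, q2), (A, q3).
M1 accepts in {A, B, D, F} and M2 accepts in {q0, q1, q3, q4}. The reachable pairs whose M1-component is accepting are (A, q0), (A, q4), (A, q3); in each of them the M2-component is accepting too, so the product for L(M1) \ L(M2) (M1-component accepting, M2-component rejecting) has no reachable accepting pair and the difference is empty.
Hence every string in L(M1) is also in L(M2).

Yes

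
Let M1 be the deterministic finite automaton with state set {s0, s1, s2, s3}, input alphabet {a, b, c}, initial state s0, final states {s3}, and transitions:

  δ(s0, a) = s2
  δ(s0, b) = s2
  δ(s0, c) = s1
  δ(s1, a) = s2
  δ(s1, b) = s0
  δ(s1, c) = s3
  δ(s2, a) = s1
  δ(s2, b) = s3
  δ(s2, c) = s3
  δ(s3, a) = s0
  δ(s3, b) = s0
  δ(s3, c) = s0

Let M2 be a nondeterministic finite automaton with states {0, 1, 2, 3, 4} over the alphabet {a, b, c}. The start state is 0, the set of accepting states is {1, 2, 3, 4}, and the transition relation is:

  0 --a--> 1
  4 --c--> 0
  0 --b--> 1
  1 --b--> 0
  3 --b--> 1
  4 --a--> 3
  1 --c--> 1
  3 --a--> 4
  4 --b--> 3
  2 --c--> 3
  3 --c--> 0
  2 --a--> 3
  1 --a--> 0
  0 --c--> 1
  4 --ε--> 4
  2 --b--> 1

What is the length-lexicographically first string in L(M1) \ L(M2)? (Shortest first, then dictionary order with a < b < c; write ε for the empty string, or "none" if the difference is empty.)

The string ab is accepted by M1 but not by M2.
No shorter string lies in the difference, and ab is the lexicographically first length-2 string in L(M1) \ L(M2).

ab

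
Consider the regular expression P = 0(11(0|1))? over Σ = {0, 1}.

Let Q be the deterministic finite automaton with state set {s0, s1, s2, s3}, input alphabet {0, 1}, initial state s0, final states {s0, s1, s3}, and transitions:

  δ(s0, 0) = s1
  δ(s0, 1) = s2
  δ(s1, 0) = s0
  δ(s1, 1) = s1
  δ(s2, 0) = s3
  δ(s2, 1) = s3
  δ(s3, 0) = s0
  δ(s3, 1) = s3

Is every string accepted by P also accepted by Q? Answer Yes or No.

Yes

Converting the expression P to a DFA (subset construction, then merging equivalent states) gives the minimal DFA with states {p0, p1, p2, p3, p4, p5}, start state p0, accepting states {p1, p5} and transitions p0: 0→p1, 1→p2; p1: 0→p2, 1→p3; p2: 0→p2, 1→p2; p3: 0→p2, 1→p4; p4: 0→p5, 1→p5; p5: 0→p2, 1→p2.
Exploring the product automaton P × Q from the start pair (p0, s0), following both machines on each input symbol, reaches 10 state pairs: (p0, s0), (p1, s1), (p2, s2), (p2, s0), (p3, s1), (p2, s3), (p2, s1), (p4, s1), (p5, s0), (p5, s1).
P accepts in {p1, p5} and Q accepts in {s0, s1, s3}. The reachable pairs whose P-component is accepting are (p1, s1), (p5, s0), (p5, s1); in each of them the Q-component is accepting too, so the product for L(P) \ L(Q) (P-component accepting, Q-component rejecting) has no reachable accepting pair and the difference is empty.
Hence every string in L(P) is also in L(Q).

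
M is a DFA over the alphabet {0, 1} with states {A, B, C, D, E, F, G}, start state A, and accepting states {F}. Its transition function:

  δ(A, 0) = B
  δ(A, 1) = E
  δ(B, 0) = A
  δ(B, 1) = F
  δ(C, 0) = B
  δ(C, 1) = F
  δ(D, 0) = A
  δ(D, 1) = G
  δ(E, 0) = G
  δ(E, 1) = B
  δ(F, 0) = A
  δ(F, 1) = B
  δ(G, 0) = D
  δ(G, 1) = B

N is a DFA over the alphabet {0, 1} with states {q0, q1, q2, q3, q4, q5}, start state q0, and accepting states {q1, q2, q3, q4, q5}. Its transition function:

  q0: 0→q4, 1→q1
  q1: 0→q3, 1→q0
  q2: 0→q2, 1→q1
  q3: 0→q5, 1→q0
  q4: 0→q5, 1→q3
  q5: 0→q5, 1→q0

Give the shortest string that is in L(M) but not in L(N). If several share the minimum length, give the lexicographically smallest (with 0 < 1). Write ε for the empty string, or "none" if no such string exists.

0001

The string 0001 is accepted by M but not by N.
No shorter string lies in the difference, and 0001 is the lexicographically first length-4 string in L(M) \ L(N).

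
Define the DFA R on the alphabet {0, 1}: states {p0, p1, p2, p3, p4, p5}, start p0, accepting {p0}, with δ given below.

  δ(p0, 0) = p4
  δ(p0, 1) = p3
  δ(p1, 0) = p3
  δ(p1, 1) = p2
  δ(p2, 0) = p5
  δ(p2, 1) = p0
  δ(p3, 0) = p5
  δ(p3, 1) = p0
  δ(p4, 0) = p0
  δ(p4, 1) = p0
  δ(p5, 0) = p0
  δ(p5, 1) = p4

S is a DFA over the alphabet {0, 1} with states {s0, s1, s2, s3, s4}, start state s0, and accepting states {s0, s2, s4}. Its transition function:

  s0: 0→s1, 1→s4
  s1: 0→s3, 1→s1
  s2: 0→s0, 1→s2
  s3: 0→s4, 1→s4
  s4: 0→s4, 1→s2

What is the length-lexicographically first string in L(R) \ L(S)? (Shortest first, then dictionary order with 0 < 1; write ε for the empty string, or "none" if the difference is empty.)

The string 00 is accepted by R but not by S.
No shorter string lies in the difference, and 00 is the lexicographically first length-2 string in L(R) \ L(S).

00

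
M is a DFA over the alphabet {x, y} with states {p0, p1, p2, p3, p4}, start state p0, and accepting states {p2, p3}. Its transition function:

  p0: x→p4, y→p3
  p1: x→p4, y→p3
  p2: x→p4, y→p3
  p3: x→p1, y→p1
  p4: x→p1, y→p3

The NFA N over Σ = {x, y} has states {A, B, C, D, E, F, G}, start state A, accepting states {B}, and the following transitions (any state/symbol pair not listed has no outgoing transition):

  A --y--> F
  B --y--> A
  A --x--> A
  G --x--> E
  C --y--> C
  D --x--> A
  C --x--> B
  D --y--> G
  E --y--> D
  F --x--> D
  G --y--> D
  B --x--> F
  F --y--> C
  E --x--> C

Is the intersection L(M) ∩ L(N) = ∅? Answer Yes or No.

Exploring the product automaton M × N from the start pair (p0, A), following both machines on each input symbol, reaches 19 state pairs: (p0, A), (p4, A), (p3, F), (p1, A), (p1, D), (p1, C), (p3, G), (p4, B), (p3, C), (p1, E), (p1, F), (p3, A), (p1, B), (p4, C), (p3, D), (p4, D), (p4, F), (p1, G), (p4, E).
M accepts in {p2, p3} and N accepts in {B}; no reachable pair has both components accepting, so no string drives both machines to acceptance simultaneously and L(M) ∩ L(N) = ∅.
So no string is accepted by both, and the intersection is empty.

Yes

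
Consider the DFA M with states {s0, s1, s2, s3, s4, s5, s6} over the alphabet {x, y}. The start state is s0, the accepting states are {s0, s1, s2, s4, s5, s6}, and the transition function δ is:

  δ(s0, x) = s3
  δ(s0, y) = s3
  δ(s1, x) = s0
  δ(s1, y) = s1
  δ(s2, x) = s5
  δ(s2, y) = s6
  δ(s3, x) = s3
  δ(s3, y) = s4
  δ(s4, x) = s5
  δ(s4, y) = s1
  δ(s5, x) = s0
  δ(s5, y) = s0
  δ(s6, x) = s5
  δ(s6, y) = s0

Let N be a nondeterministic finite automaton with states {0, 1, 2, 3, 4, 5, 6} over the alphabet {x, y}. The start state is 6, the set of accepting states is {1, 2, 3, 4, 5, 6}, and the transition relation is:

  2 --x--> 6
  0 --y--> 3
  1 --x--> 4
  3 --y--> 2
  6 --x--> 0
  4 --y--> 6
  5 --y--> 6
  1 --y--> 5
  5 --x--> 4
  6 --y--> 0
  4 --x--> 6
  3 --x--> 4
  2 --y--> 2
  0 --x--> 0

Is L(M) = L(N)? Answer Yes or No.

Yes

Exploring the product automaton M × N from the start pair (s0, 6), following both machines on each input symbol, reaches 5 state pairs: (s0, 6), (s3, 0), (s4, 3), (s5, 4), (s1, 2).
M accepts in {s0, s1, s2, s4, s5, s6} and N accepts in {1, 2, 3, 4, 5, 6}. In every reachable pair the two components are either both accepting — (s0, 6), (s4, 3), (s5, 4), (s1, 2) — or both non-accepting, so no string is accepted by exactly one of the machines: L(M) \ L(N) and L(N) \ L(M) are both empty.
Hence every string is accepted by M iff it is accepted by N, and the two languages coincide.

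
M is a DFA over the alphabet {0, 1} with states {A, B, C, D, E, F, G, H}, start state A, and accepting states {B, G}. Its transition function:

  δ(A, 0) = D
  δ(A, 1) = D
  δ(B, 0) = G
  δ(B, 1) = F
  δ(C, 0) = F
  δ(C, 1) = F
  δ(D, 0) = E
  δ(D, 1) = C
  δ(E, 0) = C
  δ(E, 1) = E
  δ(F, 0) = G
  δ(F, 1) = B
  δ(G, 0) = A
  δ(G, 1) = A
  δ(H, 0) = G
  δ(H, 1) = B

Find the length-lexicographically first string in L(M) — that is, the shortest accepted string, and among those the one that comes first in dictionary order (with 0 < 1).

A breadth-first search from A reaches an accepting state first via the path A → D → C → F → G on input 0100.
No string of length < 4 is accepted (BFS exhausts all shorter strings without reaching an accepting state), and 0100 is the lexicographically least accepting string of length 4.

0100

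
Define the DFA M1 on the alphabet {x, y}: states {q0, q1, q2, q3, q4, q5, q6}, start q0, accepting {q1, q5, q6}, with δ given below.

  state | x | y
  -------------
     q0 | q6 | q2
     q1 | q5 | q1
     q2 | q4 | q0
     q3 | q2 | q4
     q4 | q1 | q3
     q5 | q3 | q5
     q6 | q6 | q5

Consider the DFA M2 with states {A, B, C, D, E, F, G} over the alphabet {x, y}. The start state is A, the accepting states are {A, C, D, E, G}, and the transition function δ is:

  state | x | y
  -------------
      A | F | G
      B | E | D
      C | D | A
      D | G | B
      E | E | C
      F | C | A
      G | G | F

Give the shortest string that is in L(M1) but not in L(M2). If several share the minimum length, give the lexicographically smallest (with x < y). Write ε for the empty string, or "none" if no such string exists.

x

The string x is accepted by M1 but not by M2.
No shorter string lies in the difference, and x is the lexicographically first length-1 string in L(M1) \ L(M2).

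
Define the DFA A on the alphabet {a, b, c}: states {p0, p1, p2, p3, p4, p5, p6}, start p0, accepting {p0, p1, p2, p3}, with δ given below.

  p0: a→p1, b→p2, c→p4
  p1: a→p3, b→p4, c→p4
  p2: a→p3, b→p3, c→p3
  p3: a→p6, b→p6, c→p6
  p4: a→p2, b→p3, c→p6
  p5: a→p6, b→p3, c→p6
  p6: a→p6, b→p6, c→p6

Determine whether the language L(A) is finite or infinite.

finite

The useful states (reachable from p0 and able to reach an accepting state) are {p0, p1, p2, p3, p4}.
Restricted to these states the transition graph has no cycle, so every accepting path has bounded length and L is finite.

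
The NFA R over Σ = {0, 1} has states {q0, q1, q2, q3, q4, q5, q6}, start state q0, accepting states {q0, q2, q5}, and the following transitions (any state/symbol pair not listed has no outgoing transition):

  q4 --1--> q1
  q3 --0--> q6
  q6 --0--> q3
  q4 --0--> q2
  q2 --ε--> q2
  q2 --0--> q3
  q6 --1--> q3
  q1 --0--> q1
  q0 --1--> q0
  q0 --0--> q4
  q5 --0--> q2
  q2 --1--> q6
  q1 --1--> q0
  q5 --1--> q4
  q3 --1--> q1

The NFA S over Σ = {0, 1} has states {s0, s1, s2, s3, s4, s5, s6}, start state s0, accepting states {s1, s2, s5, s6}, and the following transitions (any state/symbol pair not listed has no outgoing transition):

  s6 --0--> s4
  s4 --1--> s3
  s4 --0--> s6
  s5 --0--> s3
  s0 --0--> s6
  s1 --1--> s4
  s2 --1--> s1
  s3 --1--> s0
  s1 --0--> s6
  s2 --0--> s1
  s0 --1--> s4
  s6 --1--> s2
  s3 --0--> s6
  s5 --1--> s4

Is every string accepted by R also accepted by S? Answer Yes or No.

No

The empty string ε is in L(R) but not in L(S).
So L(R) ⊄ L(S).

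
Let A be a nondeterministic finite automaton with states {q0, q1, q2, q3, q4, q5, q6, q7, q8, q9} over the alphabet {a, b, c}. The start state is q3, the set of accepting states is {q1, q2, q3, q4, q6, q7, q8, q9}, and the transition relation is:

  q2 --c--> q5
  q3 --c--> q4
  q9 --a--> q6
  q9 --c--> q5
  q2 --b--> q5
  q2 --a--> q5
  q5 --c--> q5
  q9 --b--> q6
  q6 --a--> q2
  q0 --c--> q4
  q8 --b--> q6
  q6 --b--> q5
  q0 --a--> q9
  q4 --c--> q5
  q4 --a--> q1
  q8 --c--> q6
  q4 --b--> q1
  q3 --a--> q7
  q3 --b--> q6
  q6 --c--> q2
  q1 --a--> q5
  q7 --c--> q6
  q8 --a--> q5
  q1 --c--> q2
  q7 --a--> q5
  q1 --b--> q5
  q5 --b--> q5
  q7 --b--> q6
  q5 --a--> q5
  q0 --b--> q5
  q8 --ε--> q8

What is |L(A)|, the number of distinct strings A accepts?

The useful subgraph on states {q1, q2, q3, q4, q6, q7} is acyclic, so L(A) is finite; the longest accepting path visits 4 useful states, giving maximum string length 3.
Counting accepting paths from q3 by length: 1 of length 0, 3 of length 1, 6 of length 2, 6 of length 3. Total 16.

16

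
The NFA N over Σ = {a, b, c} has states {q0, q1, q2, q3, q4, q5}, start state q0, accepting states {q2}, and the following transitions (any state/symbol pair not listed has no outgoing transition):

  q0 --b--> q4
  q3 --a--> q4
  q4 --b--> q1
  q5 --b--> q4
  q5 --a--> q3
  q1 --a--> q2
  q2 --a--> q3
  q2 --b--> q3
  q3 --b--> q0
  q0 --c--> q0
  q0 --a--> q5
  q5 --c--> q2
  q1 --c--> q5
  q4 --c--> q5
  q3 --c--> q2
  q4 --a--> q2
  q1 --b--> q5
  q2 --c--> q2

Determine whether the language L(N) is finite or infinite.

infinite

State q0 is reachable from the start and can reach an accepting state, and it lies on the cycle q0 → q0.
Traversing that cycle any number of times yields accepted strings of unbounded length, so the language is infinite.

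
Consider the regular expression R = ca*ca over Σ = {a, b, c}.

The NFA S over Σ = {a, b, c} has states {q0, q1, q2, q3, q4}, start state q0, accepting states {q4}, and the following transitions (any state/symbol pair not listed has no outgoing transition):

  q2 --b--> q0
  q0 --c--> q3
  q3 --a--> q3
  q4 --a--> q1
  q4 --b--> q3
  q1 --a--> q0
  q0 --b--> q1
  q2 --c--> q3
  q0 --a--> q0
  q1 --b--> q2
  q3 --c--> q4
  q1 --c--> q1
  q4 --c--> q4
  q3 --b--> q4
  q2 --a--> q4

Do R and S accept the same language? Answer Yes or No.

The string cca is accepted by R but rejected by S.
So L(R) ≠ L(S).

No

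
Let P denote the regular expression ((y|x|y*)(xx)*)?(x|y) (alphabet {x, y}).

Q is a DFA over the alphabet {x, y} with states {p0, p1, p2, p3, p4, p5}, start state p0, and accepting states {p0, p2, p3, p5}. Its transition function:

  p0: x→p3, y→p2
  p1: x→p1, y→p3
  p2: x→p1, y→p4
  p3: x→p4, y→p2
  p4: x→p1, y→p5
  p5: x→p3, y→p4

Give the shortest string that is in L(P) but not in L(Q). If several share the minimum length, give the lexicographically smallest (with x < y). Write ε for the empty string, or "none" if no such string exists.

The string xx is accepted by P but not by Q.
No shorter string lies in the difference, and xx is the lexicographically first length-2 string in L(P) \ L(Q).

xx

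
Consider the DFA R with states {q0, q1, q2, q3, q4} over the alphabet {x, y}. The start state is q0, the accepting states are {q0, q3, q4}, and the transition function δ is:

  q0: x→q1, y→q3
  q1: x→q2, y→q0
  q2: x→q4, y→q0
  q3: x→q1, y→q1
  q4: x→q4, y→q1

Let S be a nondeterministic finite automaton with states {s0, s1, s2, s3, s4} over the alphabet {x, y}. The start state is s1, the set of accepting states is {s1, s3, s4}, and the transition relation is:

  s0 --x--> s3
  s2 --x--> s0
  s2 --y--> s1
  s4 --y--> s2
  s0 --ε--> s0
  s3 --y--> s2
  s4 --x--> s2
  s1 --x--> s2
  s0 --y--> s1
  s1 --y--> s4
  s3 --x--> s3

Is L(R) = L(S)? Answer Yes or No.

Yes

Exploring the product automaton R × S from the start pair (q0, s1), following both machines on each input symbol, reaches 5 state pairs: (q0, s1), (q1, s2), (q3, s4), (q2, s0), (q4, s3).
R accepts in {q0, q3, q4} and S accepts in {s1, s3, s4}. In every reachable pair the two components are either both accepting — (q0, s1), (q3, s4), (q4, s3) — or both non-accepting, so no string is accepted by exactly one of the machines: L(R) \ L(S) and L(S) \ L(R) are both empty.
Hence every string is accepted by R iff it is accepted by S, and the two languages coincide.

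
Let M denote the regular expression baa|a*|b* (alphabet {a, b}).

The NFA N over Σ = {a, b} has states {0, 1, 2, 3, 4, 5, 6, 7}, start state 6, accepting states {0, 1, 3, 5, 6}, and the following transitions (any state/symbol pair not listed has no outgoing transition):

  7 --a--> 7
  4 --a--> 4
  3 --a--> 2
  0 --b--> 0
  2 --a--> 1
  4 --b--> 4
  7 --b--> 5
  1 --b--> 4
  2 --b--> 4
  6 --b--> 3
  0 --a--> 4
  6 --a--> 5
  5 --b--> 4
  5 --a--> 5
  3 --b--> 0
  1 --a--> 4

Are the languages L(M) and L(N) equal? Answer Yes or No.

Yes

Converting the expression M to a DFA (subset construction, then merging equivalent states) gives the minimal DFA with states {m0, m1, m2, m3, m4, m5, m6}, start state m0, accepting states {m0, m1, m2, m5, m6} and transitions m0: a→m1, b→m2; m1: a→m1, b→m3; m2: a→m4, b→m5; m3: a→m3, b→m3; m4: a→m6, b→m3; m5: a→m3, b→m5; m6: a→m3, b→m3.
Exploring the product automaton M × N from the start pair (m0, 6), following both machines on each input symbol, reaches 7 state pairs: (m0, 6), (m1, 5), (m2, 3), (m3, 4), (m4, 2), (m5, 0), (m6, 1).
M accepts in {m0, m1, m2, m5, m6} and N accepts in {0, 1, 3, 5, 6}. In every reachable pair the two components are either both accepting — (m0, 6), (m1, 5), (m2, 3), (m5, 0), (m6, 1) — or both non-accepting, so no string is accepted by exactly one of the machines: L(M) \ L(N) and L(N) \ L(M) are both empty.
Hence every string is accepted by M iff it is accepted by N, and the two languages coincide.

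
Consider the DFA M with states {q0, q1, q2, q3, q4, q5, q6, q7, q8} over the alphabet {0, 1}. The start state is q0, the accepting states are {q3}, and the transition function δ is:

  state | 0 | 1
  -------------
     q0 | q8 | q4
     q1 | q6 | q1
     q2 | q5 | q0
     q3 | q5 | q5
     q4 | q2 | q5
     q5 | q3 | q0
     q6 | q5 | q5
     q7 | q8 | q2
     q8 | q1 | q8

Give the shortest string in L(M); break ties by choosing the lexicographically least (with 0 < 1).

A breadth-first search from q0 reaches an accepting state first via the path q0 → q4 → q5 → q3 on input 110.
No string of length < 3 is accepted (BFS exhausts all shorter strings without reaching an accepting state), and 110 is the lexicographically least accepting string of length 3.

110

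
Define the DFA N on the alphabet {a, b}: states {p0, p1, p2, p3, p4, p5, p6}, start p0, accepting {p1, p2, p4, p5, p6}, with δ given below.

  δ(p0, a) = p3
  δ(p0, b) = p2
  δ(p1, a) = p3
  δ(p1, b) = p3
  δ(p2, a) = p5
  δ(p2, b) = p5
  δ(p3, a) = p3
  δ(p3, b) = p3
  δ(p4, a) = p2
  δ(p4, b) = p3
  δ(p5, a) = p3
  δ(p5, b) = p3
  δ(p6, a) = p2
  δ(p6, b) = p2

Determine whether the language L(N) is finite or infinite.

finite

The useful states (reachable from p0 and able to reach an accepting state) are {p0, p2, p5}.
Restricted to these states the transition graph has no cycle, so every accepting path has bounded length and L is finite.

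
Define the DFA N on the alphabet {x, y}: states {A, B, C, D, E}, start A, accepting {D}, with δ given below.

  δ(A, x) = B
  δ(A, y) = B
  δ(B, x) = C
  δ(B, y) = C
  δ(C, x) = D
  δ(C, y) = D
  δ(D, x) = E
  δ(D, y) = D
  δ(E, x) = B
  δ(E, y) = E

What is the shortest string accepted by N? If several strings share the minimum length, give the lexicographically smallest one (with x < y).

xxx

A breadth-first search from A reaches an accepting state first via the path A → B → C → D on input xxx.
No string of length < 3 is accepted (BFS exhausts all shorter strings without reaching an accepting state), and xxx is the lexicographically least accepting string of length 3.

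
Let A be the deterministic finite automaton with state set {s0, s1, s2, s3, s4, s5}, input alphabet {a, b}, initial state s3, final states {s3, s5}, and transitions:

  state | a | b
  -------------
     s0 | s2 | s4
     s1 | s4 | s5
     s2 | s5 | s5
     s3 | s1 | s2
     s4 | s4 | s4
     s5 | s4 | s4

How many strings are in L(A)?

4

The useful subgraph on states {s1, s2, s3, s5} is acyclic, so L(A) is finite; the longest accepting path visits 3 useful states, giving maximum string length 2.
Counting accepting paths from s3 by length: 1 of length 0, 3 of length 2. Total 4.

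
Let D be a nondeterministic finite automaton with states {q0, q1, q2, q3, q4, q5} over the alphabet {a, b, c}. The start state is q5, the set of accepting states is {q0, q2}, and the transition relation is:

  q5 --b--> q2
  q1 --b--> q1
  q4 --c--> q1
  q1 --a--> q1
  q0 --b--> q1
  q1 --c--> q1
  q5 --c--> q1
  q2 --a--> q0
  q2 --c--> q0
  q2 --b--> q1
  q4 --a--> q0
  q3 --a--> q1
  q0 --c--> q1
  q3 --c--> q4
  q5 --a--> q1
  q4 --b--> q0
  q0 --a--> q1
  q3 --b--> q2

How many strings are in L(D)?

The useful subgraph on states {q0, q2, q5} is acyclic, so L(D) is finite; the longest accepting path visits 3 useful states, giving maximum string length 2.
Counting accepting paths from q5 by length: 1 of length 1, 2 of length 2. Total 3.

3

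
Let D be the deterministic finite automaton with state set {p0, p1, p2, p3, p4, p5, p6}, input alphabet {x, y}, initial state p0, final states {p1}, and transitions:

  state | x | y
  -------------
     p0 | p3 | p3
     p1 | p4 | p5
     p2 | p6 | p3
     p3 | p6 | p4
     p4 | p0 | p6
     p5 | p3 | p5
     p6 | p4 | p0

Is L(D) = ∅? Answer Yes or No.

Yes

The states reachable from the start state are {p0, p3, p4, p6}.
None of the accepting states {p1} is reachable, so no string is accepted and L(D) = ∅.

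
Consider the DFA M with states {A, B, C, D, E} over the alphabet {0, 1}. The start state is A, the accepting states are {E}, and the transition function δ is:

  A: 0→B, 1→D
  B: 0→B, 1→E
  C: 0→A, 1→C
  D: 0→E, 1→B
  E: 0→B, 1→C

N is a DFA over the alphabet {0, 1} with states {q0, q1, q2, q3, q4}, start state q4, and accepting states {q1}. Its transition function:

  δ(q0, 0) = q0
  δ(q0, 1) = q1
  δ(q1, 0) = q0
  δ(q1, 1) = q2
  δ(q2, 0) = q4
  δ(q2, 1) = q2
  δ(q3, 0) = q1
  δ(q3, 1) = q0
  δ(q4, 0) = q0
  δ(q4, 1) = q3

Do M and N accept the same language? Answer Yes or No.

Yes

Exploring the product automaton M × N from the start pair (A, q4), following both machines on each input symbol, reaches 5 state pairs: (A, q4), (B, q0), (D, q3), (E, q1), (C, q2).
M accepts in {E} and N accepts in {q1}. In every reachable pair the two components are either both accepting — (E, q1) — or both non-accepting, so no string is accepted by exactly one of the machines: L(M) \ L(N) and L(N) \ L(M) are both empty.
Hence every string is accepted by M iff it is accepted by N, and the two languages coincide.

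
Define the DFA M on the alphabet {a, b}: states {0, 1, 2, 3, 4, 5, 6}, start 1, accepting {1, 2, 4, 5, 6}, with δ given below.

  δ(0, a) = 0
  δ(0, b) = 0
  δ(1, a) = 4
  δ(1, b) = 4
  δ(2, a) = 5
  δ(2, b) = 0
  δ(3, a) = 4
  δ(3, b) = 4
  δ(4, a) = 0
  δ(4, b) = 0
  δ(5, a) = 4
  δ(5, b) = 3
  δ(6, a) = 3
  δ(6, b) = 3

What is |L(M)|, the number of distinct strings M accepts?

The useful subgraph on states {1, 4} is acyclic, so L(M) is finite; the longest accepting path visits 2 useful states, giving maximum string length 1.
Counting accepting paths from 1 by length: 1 of length 0, 2 of length 1. Total 3.

3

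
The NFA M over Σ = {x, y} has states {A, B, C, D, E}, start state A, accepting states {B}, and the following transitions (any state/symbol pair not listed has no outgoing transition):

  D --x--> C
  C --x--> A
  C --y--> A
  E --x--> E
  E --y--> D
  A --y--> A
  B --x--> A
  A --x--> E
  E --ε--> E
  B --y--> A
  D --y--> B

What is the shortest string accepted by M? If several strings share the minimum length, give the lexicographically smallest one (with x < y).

xyy

A breadth-first search from A reaches an accepting state first via the path A → E → D → B on input xyy.
No string of length < 3 is accepted (BFS exhausts all shorter strings without reaching an accepting state), and xyy is the lexicographically least accepting string of length 3.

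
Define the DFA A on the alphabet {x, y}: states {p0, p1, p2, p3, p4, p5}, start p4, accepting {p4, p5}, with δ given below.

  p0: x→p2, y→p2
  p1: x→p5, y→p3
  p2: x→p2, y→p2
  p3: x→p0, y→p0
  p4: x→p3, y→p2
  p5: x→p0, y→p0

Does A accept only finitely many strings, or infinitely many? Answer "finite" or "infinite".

The useful states (reachable from p4 and able to reach an accepting state) are {p4}.
Restricted to these states the transition graph has no cycle, so every accepting path has bounded length and L is finite.

finite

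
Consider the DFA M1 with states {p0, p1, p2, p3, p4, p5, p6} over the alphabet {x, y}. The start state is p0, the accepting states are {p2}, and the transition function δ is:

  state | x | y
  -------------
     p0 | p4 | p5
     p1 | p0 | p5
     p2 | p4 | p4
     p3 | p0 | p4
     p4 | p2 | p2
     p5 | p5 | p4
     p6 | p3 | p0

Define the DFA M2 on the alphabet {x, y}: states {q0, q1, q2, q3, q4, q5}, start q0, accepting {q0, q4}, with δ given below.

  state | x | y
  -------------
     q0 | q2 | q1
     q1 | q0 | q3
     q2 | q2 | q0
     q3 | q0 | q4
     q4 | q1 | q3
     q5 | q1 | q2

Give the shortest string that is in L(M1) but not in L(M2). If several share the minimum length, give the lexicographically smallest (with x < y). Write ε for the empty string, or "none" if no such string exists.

The string xx is accepted by M1 but not by M2.
No shorter string lies in the difference, and xx is the lexicographically first length-2 string in L(M1) \ L(M2).

xx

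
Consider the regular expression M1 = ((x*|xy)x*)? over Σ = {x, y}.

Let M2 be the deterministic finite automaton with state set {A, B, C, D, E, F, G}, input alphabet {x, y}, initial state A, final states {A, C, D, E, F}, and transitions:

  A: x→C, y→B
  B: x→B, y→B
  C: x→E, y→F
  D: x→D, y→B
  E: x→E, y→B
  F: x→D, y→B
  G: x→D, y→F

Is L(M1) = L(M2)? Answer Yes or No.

Yes

Converting the expression M1 to a DFA (subset construction, then merging equivalent states) gives the minimal DFA with states {r0, r1, r2, r3}, start state r0, accepting states {r0, r1, r3} and transitions r0: x→r1, y→r2; r1: x→r3, y→r3; r2: x→r2, y→r2; r3: x→r3, y→r2.
Exploring the product automaton M1 × M2 from the start pair (r0, A), following both machines on each input symbol, reaches 6 state pairs: (r0, A), (r1, C), (r2, B), (r3, E), (r3, F), (r3, D).
M1 accepts in {r0, r1, r3} and M2 accepts in {A, C, D, E, F}. In every reachable pair the two components are either both accepting — (r0, A), (r1, C), (r3, E), (r3, F), (r3, D) — or both non-accepting, so no string is accepted by exactly one of the machines: L(M1) \ L(M2) and L(M2) \ L(M1) are both empty.
Hence every string is accepted by M1 iff it is accepted by M2, and the two languages coincide.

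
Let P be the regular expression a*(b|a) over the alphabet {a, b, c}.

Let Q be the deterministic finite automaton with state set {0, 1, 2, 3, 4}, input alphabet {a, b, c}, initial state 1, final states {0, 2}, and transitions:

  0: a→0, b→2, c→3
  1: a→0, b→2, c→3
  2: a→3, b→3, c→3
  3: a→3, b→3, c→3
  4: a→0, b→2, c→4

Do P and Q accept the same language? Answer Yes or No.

Converting the expression P to a DFA (subset construction, then merging equivalent states) gives the minimal DFA with states {p0, p1, p2, p3}, start state p0, accepting states {p1, p2} and transitions p0: a→p1, b→p2, c→p3; p1: a→p1, b→p2, c→p3; p2: a→p3, b→p3, c→p3; p3: a→p3, b→p3, c→p3.
Exploring the product automaton P × Q from the start pair (p0, 1), following both machines on each input symbol, reaches 4 state pairs: (p0, 1), (p1, 0), (p2, 2), (p3, 3).
P accepts in {p1, p2} and Q accepts in {0, 2}. In every reachable pair the two components are either both accepting — (p1, 0), (p2, 2) — or both non-accepting, so no string is accepted by exactly one of the machines: L(P) \ L(Q) and L(Q) \ L(P) are both empty.
Hence every string is accepted by P iff it is accepted by Q, and the two languages coincide.

Yes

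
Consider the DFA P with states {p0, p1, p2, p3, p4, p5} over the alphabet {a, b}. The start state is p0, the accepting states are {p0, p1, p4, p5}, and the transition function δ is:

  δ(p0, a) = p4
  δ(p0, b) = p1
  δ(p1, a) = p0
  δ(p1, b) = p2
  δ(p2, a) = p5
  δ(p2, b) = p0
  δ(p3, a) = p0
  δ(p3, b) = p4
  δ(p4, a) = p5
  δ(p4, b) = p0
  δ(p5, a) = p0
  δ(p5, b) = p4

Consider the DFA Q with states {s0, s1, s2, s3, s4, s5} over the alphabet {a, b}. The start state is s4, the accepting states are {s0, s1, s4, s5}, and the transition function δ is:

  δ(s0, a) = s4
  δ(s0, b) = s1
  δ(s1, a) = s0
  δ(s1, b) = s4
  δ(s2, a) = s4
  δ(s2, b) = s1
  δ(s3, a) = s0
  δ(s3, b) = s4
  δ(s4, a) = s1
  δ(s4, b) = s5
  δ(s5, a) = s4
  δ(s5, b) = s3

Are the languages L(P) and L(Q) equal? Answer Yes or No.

Exploring the product automaton P × Q from the start pair (p0, s4), following both machines on each input symbol, reaches 5 state pairs: (p0, s4), (p4, s1), (p1, s5), (p5, s0), (p2, s3).
P accepts in {p0, p1, p4, p5} and Q accepts in {s0, s1, s4, s5}. In every reachable pair the two components are either both accepting — (p0, s4), (p4, s1), (p1, s5), (p5, s0) — or both non-accepting, so no string is accepted by exactly one of the machines: L(P) \ L(Q) and L(Q) \ L(P) are both empty.
Hence every string is accepted by P iff it is accepted by Q, and the two languages coincide.

Yes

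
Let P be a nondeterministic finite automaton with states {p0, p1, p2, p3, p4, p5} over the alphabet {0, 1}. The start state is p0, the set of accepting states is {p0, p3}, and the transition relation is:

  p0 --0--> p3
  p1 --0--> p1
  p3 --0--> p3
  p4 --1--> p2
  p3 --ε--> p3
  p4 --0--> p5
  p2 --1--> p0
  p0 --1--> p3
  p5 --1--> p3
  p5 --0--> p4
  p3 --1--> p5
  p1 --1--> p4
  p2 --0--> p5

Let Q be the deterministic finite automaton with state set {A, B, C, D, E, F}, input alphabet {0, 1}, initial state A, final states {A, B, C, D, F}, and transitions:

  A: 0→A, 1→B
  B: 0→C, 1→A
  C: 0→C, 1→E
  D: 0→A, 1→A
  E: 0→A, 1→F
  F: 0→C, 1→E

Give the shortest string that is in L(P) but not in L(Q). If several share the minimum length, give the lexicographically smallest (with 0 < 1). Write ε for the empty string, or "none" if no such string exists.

The string 01001 is accepted by P but not by Q.
No shorter string lies in the difference, and 01001 is the lexicographically first length-5 string in L(P) \ L(Q).

01001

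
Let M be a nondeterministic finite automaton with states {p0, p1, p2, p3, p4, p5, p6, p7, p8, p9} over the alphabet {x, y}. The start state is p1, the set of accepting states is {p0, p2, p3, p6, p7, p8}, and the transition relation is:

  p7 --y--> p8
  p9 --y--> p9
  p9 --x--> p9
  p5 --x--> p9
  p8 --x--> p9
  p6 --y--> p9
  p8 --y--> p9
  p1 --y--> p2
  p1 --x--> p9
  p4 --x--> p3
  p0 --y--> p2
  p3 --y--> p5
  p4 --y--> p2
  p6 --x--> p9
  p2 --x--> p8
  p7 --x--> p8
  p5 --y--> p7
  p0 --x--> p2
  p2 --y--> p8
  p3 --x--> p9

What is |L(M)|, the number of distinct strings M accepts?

3

The useful subgraph on states {p1, p2, p8} is acyclic, so L(M) is finite; the longest accepting path visits 3 useful states, giving maximum string length 2.
Counting accepting paths from p1 by length: 1 of length 1, 2 of length 2. Total 3.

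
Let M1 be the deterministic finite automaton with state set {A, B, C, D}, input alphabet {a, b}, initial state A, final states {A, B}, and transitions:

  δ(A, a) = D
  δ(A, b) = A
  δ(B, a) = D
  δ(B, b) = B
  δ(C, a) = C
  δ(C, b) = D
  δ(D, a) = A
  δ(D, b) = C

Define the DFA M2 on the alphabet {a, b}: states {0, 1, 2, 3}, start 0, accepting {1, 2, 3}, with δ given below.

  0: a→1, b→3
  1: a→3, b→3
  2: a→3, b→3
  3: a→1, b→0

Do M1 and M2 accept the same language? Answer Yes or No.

The empty string ε is accepted by M1 but rejected by M2.
So L(M1) ≠ L(M2).

No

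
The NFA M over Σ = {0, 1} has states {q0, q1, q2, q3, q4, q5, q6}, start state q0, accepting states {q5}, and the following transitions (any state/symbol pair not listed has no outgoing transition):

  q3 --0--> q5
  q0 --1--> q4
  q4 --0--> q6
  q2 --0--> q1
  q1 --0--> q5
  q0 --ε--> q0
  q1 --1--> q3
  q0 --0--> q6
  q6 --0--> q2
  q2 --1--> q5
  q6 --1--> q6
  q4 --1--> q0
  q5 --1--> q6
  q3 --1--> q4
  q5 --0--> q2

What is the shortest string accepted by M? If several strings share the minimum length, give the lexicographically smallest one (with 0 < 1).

A breadth-first search from q0 reaches an accepting state first via the path q0 → q6 → q2 → q5 on input 001.
No string of length < 3 is accepted (BFS exhausts all shorter strings without reaching an accepting state), and 001 is the lexicographically least accepting string of length 3.

001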